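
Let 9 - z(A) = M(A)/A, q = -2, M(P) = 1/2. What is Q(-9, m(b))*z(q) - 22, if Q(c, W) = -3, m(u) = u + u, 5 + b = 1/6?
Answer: -199/4 ≈ -49.750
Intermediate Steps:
b = -29/6 (b = -5 + 1/6 = -5 + 1*(⅙) = -5 + ⅙ = -29/6 ≈ -4.8333)
m(u) = 2*u
M(P) = ½
z(A) = 9 - 1/(2*A)
Q(-9, m(b))*z(q) - 22 = -3*(9 - ½/(-2)) - 22 = -3*(9 - ½*(-½)) - 22 = -3*(9 + ¼) - 22 = -3*37/4 - 22 = -111/4 - 22 = -199/4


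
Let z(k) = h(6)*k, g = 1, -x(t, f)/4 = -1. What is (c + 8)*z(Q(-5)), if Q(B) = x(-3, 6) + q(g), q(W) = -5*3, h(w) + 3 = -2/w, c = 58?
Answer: 2420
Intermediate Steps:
x(t, f) = 4 (x(t, f) = -4*(-1) = 4)
h(w) = -3 - 2/w
q(W) = -15
Q(B) = -11 (Q(B) = 4 - 15 = -11)
z(k) = -10*k/3 (z(k) = (-3 - 2/6)*k = (-3 - 2*1/6)*k = (-3 - 1/3)*k = -10*k/3)
(c + 8)*z(Q(-5)) = (58 + 8)*(-10/3*(-11)) = 66*(110/3) = 2420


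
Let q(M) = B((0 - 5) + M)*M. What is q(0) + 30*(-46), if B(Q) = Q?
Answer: -1380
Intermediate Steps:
q(M) = M*(-5 + M) (q(M) = ((0 - 5) + M)*M = (-5 + M)*M = M*(-5 + M))
q(0) + 30*(-46) = 0*(-5 + 0) + 30*(-46) = 0*(-5) - 1380 = 0 - 1380 = -1380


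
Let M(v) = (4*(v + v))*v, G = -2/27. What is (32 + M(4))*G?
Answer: -320/27 ≈ -11.852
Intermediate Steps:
G = -2/27 (G = -2*1/27 = -2/27 ≈ -0.074074)
M(v) = 8*v² (M(v) = (4*(2*v))*v = (8*v)*v = 8*v²)
(32 + M(4))*G = (32 + 8*4²)*(-2/27) = (32 + 8*16)*(-2/27) = (32 + 128)*(-2/27) = 160*(-2/27) = -320/27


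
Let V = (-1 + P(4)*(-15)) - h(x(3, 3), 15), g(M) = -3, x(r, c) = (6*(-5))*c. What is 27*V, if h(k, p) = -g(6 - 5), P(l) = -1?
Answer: 297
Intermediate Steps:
x(r, c) = -30*c
h(k, p) = 3 (h(k, p) = -1*(-3) = 3)
V = 11 (V = (-1 - 1*(-15)) - 1*3 = (-1 + 15) - 3 = 14 - 3 = 11)
27*V = 27*11 = 297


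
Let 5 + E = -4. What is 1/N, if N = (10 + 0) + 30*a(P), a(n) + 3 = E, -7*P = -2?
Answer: -1/350 ≈ -0.0028571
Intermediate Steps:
P = 2/7 (P = -1/7*(-2) = 2/7 ≈ 0.28571)
E = -9 (E = -5 - 4 = -9)
a(n) = -12 (a(n) = -3 - 9 = -12)
N = -350 (N = (10 + 0) + 30*(-12) = 10 - 360 = -350)
1/N = 1/(-350) = -1/350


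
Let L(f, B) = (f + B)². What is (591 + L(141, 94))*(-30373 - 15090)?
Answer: -2537562808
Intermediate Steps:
L(f, B) = (B + f)²
(591 + L(141, 94))*(-30373 - 15090) = (591 + (94 + 141)²)*(-30373 - 15090) = (591 + 235²)*(-45463) = (591 + 55225)*(-45463) = 55816*(-45463) = -2537562808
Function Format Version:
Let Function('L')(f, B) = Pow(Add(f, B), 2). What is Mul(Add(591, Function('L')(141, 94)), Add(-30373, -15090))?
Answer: -2537562808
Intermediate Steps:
Function('L')(f, B) = Pow(Add(B, f), 2)
Mul(Add(591, Function('L')(141, 94)), Add(-30373, -15090)) = Mul(Add(591, Pow(Add(94, 141), 2)), Add(-30373, -15090)) = Mul(Add(591, Pow(235, 2)), -45463) = Mul(Add(591, 55225), -45463) = Mul(55816, -45463) = -2537562808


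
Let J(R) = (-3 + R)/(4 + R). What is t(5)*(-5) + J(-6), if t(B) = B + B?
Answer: -91/2 ≈ -45.500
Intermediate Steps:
J(R) = (-3 + R)/(4 + R)
t(B) = 2*B
t(5)*(-5) + J(-6) = (2*5)*(-5) + (-3 - 6)/(4 - 6) = 10*(-5) - 9/(-2) = -50 - ½*(-9) = -50 + 9/2 = -91/2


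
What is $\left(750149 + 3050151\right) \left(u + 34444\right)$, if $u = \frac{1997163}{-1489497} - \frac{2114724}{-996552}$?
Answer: $\frac{2698661502176369102450}{20616127977} \approx 1.309 \cdot 10^{11}$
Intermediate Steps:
$u = \frac{32211063107}{41232255954}$ ($u = 1997163 \left(- \frac{1}{1489497}\right) - - \frac{176227}{83046} = - \frac{665721}{496499} + \frac{176227}{83046} = \frac{32211063107}{41232255954} \approx 0.78121$)
$\left(750149 + 3050151\right) \left(u + 34444\right) = \left(750149 + 3050151\right) \left(\frac{32211063107}{41232255954} + 34444\right) = 3800300 \cdot \frac{1420236035142683}{41232255954} = \frac{2698661502176369102450}{20616127977}$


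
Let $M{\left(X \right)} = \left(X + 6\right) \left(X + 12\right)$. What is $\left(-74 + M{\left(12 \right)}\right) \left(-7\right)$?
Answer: $-2506$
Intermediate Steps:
$M{\left(X \right)} = \left(6 + X\right) \left(12 + X\right)$
$\left(-74 + M{\left(12 \right)}\right) \left(-7\right) = \left(-74 + \left(72 + 12^{2} + 18 \cdot 12\right)\right) \left(-7\right) = \left(-74 + \left(72 + 144 + 216\right)\right) \left(-7\right) = \left(-74 + 432\right) \left(-7\right) = 358 \left(-7\right) = -2506$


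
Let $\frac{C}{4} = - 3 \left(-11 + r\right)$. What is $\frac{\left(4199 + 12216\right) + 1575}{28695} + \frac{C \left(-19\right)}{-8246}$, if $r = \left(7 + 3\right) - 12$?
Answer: $\frac{1228408}{1245363} \approx 0.98639$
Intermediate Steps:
$r = -2$ ($r = 10 - 12 = -2$)
$C = 156$ ($C = 4 \left(- 3 \left(-11 - 2\right)\right) = 4 \left(\left(-3\right) \left(-13\right)\right) = 4 \cdot 39 = 156$)
$\frac{\left(4199 + 12216\right) + 1575}{28695} + \frac{C \left(-19\right)}{-8246} = \frac{\left(4199 + 12216\right) + 1575}{28695} + \frac{156 \left(-19\right)}{-8246} = \left(16415 + 1575\right) \frac{1}{28695} - - \frac{78}{217} = 17990 \cdot \frac{1}{28695} + \frac{78}{217} = \frac{3598}{5739} + \frac{78}{217} = \frac{1228408}{1245363}$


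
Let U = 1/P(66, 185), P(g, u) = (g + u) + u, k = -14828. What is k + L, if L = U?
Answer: -6465007/436 ≈ -14828.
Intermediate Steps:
P(g, u) = g + 2*u
U = 1/436 (U = 1/(66 + 2*185) = 1/(66 + 370) = 1/436 ≈ 0.0022936)
L = 1/436 ≈ 0.0022936
k + L = -14828 + 1/436 = -6465007/436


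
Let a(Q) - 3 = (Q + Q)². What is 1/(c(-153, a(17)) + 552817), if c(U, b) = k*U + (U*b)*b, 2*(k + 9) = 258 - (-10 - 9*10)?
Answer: -1/204995186 ≈ -4.8782e-9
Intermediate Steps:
a(Q) = 3 + 4*Q² (a(Q) = 3 + (Q + Q)² = 3 + (2*Q)² = 3 + 4*Q²)
k = 170 (k = -9 + (258 - (-10 - 9*10))/2 = -9 + (258 - (-10 - 90))/2 = -9 + (258 - 1*(-100))/2 = -9 + (258 + 100)/2 = -9 + (½)*358 = -9 + 179 = 170)
c(U, b) = 170*U + U*b² (c(U, b) = 170*U + (U*b)*b = 170*U + U*b²)
1/(c(-153, a(17)) + 552817) = 1/(-153*(170 + (3 + 4*17²)²) + 552817) = 1/(-153*(170 + (3 + 4*289)²) + 552817) = 1/(-153*(170 + (3 + 1156)²) + 552817) = 1/(-153*(170 + 1159²) + 552817) = 1/(-153*(170 + 1343281) + 552817) = 1/(-153*1343451 + 552817) = 1/(-205548003 + 552817) = 1/(-204995186) = -1/204995186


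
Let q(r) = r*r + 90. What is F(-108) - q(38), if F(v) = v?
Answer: -1642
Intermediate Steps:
q(r) = 90 + r² (q(r) = r² + 90 = 90 + r²)
F(-108) - q(38) = -108 - (90 + 38²) = -108 - (90 + 1444) = -108 - 1*1534 = -108 - 1534 = -1642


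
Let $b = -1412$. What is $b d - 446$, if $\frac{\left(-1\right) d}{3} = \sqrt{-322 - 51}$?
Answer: $-446 + 4236 i \sqrt{373} \approx -446.0 + 81811.0 i$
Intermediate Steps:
$d = - 3 i \sqrt{373}$ ($d = - 3 \sqrt{-322 - 51} = - 3 \sqrt{-373} = - 3 i \sqrt{373} \approx - 57.94 i$)
$b d - 446 = - 1412 \left(- 3 i \sqrt{373}\right) - 446 = 4236 i \sqrt{373} - 446 = -446 + 4236 i \sqrt{373}$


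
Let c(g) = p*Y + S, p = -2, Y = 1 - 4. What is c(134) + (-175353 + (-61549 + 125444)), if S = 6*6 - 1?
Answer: -111417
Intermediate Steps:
Y = -3
S = 35 (S = 36 - 1 = 35)
c(g) = 41 (c(g) = -2*(-3) + 35 = 6 + 35 = 41)
c(134) + (-175353 + (-61549 + 125444)) = 41 + (-175353 + (-61549 + 125444)) = 41 + (-175353 + 63895) = 41 - 111458 = -111417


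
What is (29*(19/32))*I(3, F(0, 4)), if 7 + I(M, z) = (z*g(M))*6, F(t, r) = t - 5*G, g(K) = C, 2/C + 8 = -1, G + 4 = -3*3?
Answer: -154831/96 ≈ -1612.8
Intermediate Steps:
G = -13 (G = -4 - 3*3 = -4 - 9 = -13)
C = -2/9 (C = 2/(-8 - 1) = 2/(-9) = 2*(-⅑) = -2/9 ≈ -0.22222)
g(K) = -2/9
F(t, r) = 65 + t (F(t, r) = t - 5*(-13) = t + 65 = 65 + t)
I(M, z) = -7 - 4*z/3 (I(M, z) = -7 + (z*(-2/9))*6 = -7 - 2*z/9*6 = -7 - 4*z/3)
(29*(19/32))*I(3, F(0, 4)) = (29*(19/32))*(-7 - 4*(65 + 0)/3) = (29*(19*(1/32)))*(-7 - 4/3*65) = (29*(19/32))*(-7 - 260/3) = (551/32)*(-281/3) = -154831/96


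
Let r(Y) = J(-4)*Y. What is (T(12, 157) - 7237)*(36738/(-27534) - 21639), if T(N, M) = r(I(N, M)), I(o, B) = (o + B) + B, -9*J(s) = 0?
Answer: 55283718006/353 ≈ 1.5661e+8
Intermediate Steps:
J(s) = 0 (J(s) = -1/9*0 = 0)
I(o, B) = o + 2*B (I(o, B) = (B + o) + B = o + 2*B)
r(Y) = 0 (r(Y) = 0*Y = 0)
T(N, M) = 0
(T(12, 157) - 7237)*(36738/(-27534) - 21639) = (0 - 7237)*(36738/(-27534) - 21639) = -7237*(36738*(-1/27534) - 21639) = -7237*(-471/353 - 21639) = -7237*(-7639038/353) = 55283718006/353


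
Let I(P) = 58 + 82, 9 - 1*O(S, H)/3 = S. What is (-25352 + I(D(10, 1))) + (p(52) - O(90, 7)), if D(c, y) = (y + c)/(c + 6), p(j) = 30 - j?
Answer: -24991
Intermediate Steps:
O(S, H) = 27 - 3*S
D(c, y) = (c + y)/(6 + c)
I(P) = 140
(-25352 + I(D(10, 1))) + (p(52) - O(90, 7)) = (-25352 + 140) + ((30 - 1*52) - (27 - 3*90)) = -25212 + ((30 - 52) - (27 - 270)) = -25212 + (-22 - 1*(-243)) = -25212 + (-22 + 243) = -25212 + 221 = -24991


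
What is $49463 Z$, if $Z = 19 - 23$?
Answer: $-197852$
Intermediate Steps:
$Z = -4$
$49463 Z = 49463 \left(-4\right) = -197852$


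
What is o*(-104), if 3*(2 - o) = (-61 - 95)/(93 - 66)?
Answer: -11024/27 ≈ -408.30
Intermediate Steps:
o = 106/27 (o = 2 - (-61 - 95)/(3*(93 - 66)) = 2 - (-52)/27 = 2 - ⅓*(-52/9) = 2 + 52/27 = 106/27 ≈ 3.9259)
o*(-104) = (106/27)*(-104) = -11024/27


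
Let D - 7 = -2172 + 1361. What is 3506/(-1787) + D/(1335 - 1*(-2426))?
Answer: -14622814/6720907 ≈ -2.1757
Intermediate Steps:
D = -804 (D = 7 + (-2172 + 1361) = 7 - 811 = -804)
3506/(-1787) + D/(1335 - 1*(-2426)) = 3506/(-1787) - 804/(1335 - 1*(-2426)) = 3506*(-1/1787) - 804/(1335 + 2426) = -3506/1787 - 804/3761 = -14622814/6720907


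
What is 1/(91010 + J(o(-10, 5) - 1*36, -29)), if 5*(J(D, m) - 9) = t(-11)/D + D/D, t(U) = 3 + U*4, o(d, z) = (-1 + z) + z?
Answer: 135/12287633 ≈ 1.0987e-5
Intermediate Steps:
o(d, z) = -1 + 2*z
t(U) = 3 + 4*U
J(D, m) = 46/5 - 41/(5*D) (J(D, m) = 9 + ((3 + 4*(-11))/D + D/D)/5 = 9 + ((3 - 44)/D + 1)/5 = 9 + (-41/D + 1)/5 = 9 + (1 - 41/D)/5 = 9 + (⅕ - 41/(5*D)) = 46/5 - 41/(5*D))
1/(91010 + J(o(-10, 5) - 1*36, -29)) = 1/(91010 + (-41 + 46*((-1 + 2*5) - 1*36))/(5*((-1 + 2*5) - 1*36))) = 1/(91010 + (-41 + 46*((-1 + 10) - 36))/(5*((-1 + 10) - 36))) = 1/(91010 + (-41 + 46*(9 - 36))/(5*(9 - 36))) = 1/(91010 + (⅕)*(-41 + 46*(-27))/(-27)) = 1/(91010 + (⅕)*(-1/27)*(-41 - 1242)) = 1/(91010 + (⅕)*(-1/27)*(-1283)) = 1/(91010 + 1283/135) = 1/(12287633/135) = 135/12287633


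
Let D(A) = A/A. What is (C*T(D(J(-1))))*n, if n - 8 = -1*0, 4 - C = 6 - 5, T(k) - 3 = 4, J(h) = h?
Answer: 168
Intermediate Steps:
D(A) = 1
T(k) = 7 (T(k) = 3 + 4 = 7)
C = 3 (C = 4 - (6 - 5) = 4 - 1*1 = 4 - 1 = 3)
n = 8 (n = 8 - 1*0 = 8 + 0 = 8)
(C*T(D(J(-1))))*n = (3*7)*8 = 21*8 = 168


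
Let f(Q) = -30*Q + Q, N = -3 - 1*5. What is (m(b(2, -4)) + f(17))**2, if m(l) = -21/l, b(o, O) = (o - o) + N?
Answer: 15389929/64 ≈ 2.4047e+5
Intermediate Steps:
N = -8 (N = -3 - 5 = -8)
b(o, O) = -8 (b(o, O) = (o - o) - 8 = 0 - 8 = -8)
f(Q) = -29*Q
(m(b(2, -4)) + f(17))**2 = (-21/(-8) - 29*17)**2 = (-21*(-1/8) - 493)**2 = (21/8 - 493)**2 = (-3923/8)**2 = 15389929/64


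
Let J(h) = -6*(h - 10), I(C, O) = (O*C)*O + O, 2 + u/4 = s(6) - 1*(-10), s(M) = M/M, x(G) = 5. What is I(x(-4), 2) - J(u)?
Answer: 178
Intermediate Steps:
s(M) = 1
u = 36 (u = -8 + 4*(1 - 1*(-10)) = -8 + 4*(1 + 10) = -8 + 4*11 = -8 + 44 = 36)
I(C, O) = O + C*O**2 (I(C, O) = (C*O)*O + O = C*O**2 + O = O + C*O**2)
J(h) = 60 - 6*h (J(h) = -6*(-10 + h) = 60 - 6*h)
I(x(-4), 2) - J(u) = 2*(1 + 5*2) - (60 - 6*36) = 2*(1 + 10) - (60 - 216) = 2*11 - 1*(-156) = 22 + 156 = 178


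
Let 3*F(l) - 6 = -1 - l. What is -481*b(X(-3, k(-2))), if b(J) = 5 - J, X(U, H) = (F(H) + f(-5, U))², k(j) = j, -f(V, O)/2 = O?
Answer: 278980/9 ≈ 30998.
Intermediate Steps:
f(V, O) = -2*O
F(l) = 5/3 - l/3 (F(l) = 2 + (-1 - l)/3 = 2 + (-⅓ - l/3) = 5/3 - l/3)
X(U, H) = (5/3 - 2*U - H/3)² (X(U, H) = ((5/3 - H/3) - 2*U)² = (5/3 - 2*U - H/3)²)
-481*b(X(-3, k(-2))) = -481*(5 - (-5 - 2 + 6*(-3))²/9) = -481*(5 - (-5 - 2 - 18)²/9) = -481*(5 - (-25)²/9) = -481*(5 - 625/9) = -481*(-580/9) = 278980/9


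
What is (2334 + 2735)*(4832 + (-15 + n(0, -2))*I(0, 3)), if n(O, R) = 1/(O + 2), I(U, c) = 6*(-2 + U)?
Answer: 25375414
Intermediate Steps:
I(U, c) = -12 + 6*U
n(O, R) = 1/(2 + O)
(2334 + 2735)*(4832 + (-15 + n(0, -2))*I(0, 3)) = (2334 + 2735)*(4832 + (-15 + 1/(2 + 0))*(-12 + 6*0)) = 5069*(4832 + (-15 + 1/2)*(-12 + 0)) = 5069*(4832 + (-15 + ½)*(-12)) = 5069*(4832 - 29/2*(-12)) = 5069*(4832 + 174) = 5069*5006 = 25375414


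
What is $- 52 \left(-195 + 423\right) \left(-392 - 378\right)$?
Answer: $9129120$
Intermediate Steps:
$- 52 \left(-195 + 423\right) \left(-392 - 378\right) = - 52 \cdot 228 \left(-770\right) = \left(-52\right) \left(-175560\right) = 9129120$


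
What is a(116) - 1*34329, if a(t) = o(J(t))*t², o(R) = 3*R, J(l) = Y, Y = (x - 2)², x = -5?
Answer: 1943703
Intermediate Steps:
Y = 49 (Y = (-5 - 2)² = (-7)² = 49)
J(l) = 49
a(t) = 147*t² (a(t) = (3*49)*t² = 147*t²)
a(116) - 1*34329 = 147*116² - 1*34329 = 147*13456 - 34329 = 1978032 - 34329 = 1943703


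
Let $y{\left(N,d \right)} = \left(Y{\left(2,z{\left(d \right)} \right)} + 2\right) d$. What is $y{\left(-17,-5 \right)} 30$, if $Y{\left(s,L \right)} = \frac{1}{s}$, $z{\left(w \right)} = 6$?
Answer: $-375$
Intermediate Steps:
$y{\left(N,d \right)} = \frac{5 d}{2}$ ($y{\left(N,d \right)} = \left(\frac{1}{2} + 2\right) d = \frac{5 d}{2}$)
$y{\left(-17,-5 \right)} 30 = \frac{5}{2} \left(-5\right) 30 = \left(- \frac{25}{2}\right) 30 = -375$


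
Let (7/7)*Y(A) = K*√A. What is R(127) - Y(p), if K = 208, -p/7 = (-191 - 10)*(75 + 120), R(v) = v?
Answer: 127 - 624*√30485 ≈ -1.0882e+5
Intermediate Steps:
p = 274365 (p = -7*(-191 - 10)*(75 + 120) = -(-1407)*195 = -7*(-39195) = 274365)
Y(A) = 208*√A
R(127) - Y(p) = 127 - 208*√274365 = 127 - 208*3*√30485 = 127 - 624*√30485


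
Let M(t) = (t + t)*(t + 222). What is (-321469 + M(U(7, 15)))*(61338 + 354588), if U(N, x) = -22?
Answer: -137367464094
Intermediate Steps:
M(t) = 2*t*(222 + t) (M(t) = (2*t)*(222 + t) = 2*t*(222 + t))
(-321469 + M(U(7, 15)))*(61338 + 354588) = (-321469 + 2*(-22)*(222 - 22))*(61338 + 354588) = (-321469 + 2*(-22)*200)*415926 = (-321469 - 8800)*415926 = -330269*415926 = -137367464094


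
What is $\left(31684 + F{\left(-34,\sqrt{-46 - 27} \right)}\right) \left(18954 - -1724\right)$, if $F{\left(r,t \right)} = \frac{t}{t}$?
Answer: $655182430$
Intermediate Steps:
$F{\left(r,t \right)} = 1$
$\left(31684 + F{\left(-34,\sqrt{-46 - 27} \right)}\right) \left(18954 - -1724\right) = \left(31684 + 1\right) \left(18954 - -1724\right) = 31685 \left(18954 + 1724\right) = 31685 \cdot 20678 = 655182430$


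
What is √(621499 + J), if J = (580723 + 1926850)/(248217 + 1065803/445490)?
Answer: √7599671665347345056114761221/110579257133 ≈ 788.36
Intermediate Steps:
J = 1117098695770/110579257133 (J = 2507573/(248217 + 1065803*(1/445490)) = 2507573/(248217 + 1065803/445490) = 2507573/(110579257133/445490) = 2507573*(445490/110579257133) = 1117098695770/110579257133 ≈ 10.102)
√(621499 + J) = √(621499 + 1117098695770/110579257133) = √(68726014827598137/110579257133) = √7599671665347345056114761221/110579257133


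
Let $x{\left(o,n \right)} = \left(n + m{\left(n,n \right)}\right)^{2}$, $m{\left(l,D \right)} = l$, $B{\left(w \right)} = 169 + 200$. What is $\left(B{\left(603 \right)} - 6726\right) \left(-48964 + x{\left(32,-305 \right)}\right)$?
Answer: $-2054175552$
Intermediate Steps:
$B{\left(w \right)} = 369$
$x{\left(o,n \right)} = 4 n^{2}$ ($x{\left(o,n \right)} = \left(n + n\right)^{2} = \left(2 n\right)^{2} = 4 n^{2}$)
$\left(B{\left(603 \right)} - 6726\right) \left(-48964 + x{\left(32,-305 \right)}\right) = \left(369 - 6726\right) \left(-48964 + 4 \left(-305\right)^{2}\right) = - 6357 \left(-48964 + 4 \cdot 93025\right) = - 6357 \left(-48964 + 372100\right) = \left(-6357\right) 323136 = -2054175552$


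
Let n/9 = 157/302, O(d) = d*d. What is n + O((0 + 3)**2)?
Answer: 25875/302 ≈ 85.679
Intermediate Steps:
O(d) = d**2
n = 1413/302 (n = 9*(157/302) = 1413/302 ≈ 4.6788)
n + O((0 + 3)**2) = 1413/302 + ((0 + 3)**2)**2 = 1413/302 + (3**2)**2 = 1413/302 + 9**2 = 1413/302 + 81 = 25875/302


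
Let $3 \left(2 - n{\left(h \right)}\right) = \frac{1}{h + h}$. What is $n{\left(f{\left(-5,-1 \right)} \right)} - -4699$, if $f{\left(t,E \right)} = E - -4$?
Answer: $\frac{84617}{18} \approx 4700.9$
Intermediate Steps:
$f{\left(t,E \right)} = 4 + E$ ($f{\left(t,E \right)} = E + 4 = 4 + E$)
$n{\left(h \right)} = 2 - \frac{1}{6 h}$ ($n{\left(h \right)} = 2 - \frac{1}{3 \left(h + h\right)} = 2 - \frac{1}{3 \cdot 2 h} = 2 - \frac{\frac{1}{2} \frac{1}{h}}{3} = 2 - \frac{1}{6 h}$)
$n{\left(f{\left(-5,-1 \right)} \right)} - -4699 = \left(2 - \frac{1}{6 \left(4 - 1\right)}\right) - -4699 = \left(2 - \frac{1}{6 \cdot 3}\right) + 4699 = \left(2 - \frac{1}{18}\right) + 4699 = \frac{35}{18} + 4699 = \frac{84617}{18}$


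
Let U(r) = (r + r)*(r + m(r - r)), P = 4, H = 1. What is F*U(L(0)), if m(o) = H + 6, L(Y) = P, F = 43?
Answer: 3784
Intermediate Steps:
L(Y) = 4
m(o) = 7 (m(o) = 1 + 6 = 7)
U(r) = 2*r*(7 + r) (U(r) = (r + r)*(r + 7) = (2*r)*(7 + r) = 2*r*(7 + r))
F*U(L(0)) = 43*(2*4*(7 + 4)) = 43*(2*4*11) = 43*88 = 3784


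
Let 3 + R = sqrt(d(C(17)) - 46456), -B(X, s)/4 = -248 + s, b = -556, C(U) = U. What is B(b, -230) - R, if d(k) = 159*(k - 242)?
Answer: 1915 - I*sqrt(82231) ≈ 1915.0 - 286.76*I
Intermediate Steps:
B(X, s) = 992 - 4*s (B(X, s) = -4*(-248 + s) = 992 - 4*s)
d(k) = -38478 + 159*k (d(k) = 159*(-242 + k) = -38478 + 159*k)
R = -3 + I*sqrt(82231) (R = -3 + sqrt((-38478 + 159*17) - 46456) = -3 + sqrt((-38478 + 2703) - 46456) = -3 + sqrt(-35775 - 46456) = -3 + sqrt(-82231) = -3 + I*sqrt(82231) ≈ -3.0 + 286.76*I)
B(b, -230) - R = (992 - 4*(-230)) - (-3 + I*sqrt(82231)) = (992 + 920) + (3 - I*sqrt(82231)) = 1912 + (3 - I*sqrt(82231)) = 1915 - I*sqrt(82231)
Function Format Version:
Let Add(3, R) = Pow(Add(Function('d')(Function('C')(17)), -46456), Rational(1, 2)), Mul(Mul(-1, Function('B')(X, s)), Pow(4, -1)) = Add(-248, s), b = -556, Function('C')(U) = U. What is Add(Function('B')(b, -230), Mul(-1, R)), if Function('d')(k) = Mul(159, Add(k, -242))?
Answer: Add(1915, Mul(-1, I, Pow(82231, Rational(1, 2)))) ≈ Add(1915.0, Mul(-286.76, I))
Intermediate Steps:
Function('B')(X, s) = Add(992, Mul(-4, s)) (Function('B')(X, s) = Mul(-4, Add(-248, s)) = Add(992, Mul(-4, s)))
Function('d')(k) = Add(-38478, Mul(159, k)) (Function('d')(k) = Mul(159, Add(-242, k)) = Add(-38478, Mul(159, k)))
R = Add(-3, Mul(I, Pow(82231, Rational(1, 2)))) (R = Add(-3, Pow(Add(Add(-38478, Mul(159, 17)), -46456), Rational(1, 2))) = Add(-3, Pow(Add(Add(-38478, 2703), -46456), Rational(1, 2))) = Add(-3, Pow(Add(-35775, -46456), Rational(1, 2))) = Add(-3, Pow(-82231, Rational(1, 2))) = Add(-3, Mul(I, Pow(82231, Rational(1, 2)))) ≈ Add(-3.0000, Mul(286.76, I)))
Add(Function('B')(b, -230), Mul(-1, R)) = Add(Add(992, Mul(-4, -230)), Mul(-1, Add(-3, Mul(I, Pow(82231, Rational(1, 2)))))) = Add(Add(992, 920), Add(3, Mul(-1, I, Pow(82231, Rational(1, 2))))) = Add(1912, Add(3, Mul(-1, I, Pow(82231, Rational(1, 2))))) = Add(1915, Mul(-1, I, Pow(82231, Rational(1, 2))))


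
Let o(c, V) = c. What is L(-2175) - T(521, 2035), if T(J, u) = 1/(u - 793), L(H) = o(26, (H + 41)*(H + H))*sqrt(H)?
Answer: -1/1242 + 130*I*sqrt(87) ≈ -0.00080515 + 1212.6*I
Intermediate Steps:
L(H) = 26*sqrt(H)
T(J, u) = 1/(-793 + u)
L(-2175) - T(521, 2035) = 26*sqrt(-2175) - 1/(-793 + 2035) = 26*(5*I*sqrt(87)) - 1/1242 = 130*I*sqrt(87) - 1*1/1242 = 130*I*sqrt(87) - 1/1242 = -1/1242 + 130*I*sqrt(87)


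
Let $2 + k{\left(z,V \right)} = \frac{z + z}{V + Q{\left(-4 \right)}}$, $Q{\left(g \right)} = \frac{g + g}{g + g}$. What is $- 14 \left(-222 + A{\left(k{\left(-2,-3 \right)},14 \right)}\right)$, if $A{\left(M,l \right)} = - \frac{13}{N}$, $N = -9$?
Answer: $\frac{27790}{9} \approx 3087.8$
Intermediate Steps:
$Q{\left(g \right)} = 1$ ($Q{\left(g \right)} = \frac{2 g}{2 g} = 2 g \frac{1}{2 g} = 1$)
$k{\left(z,V \right)} = -2 + \frac{2 z}{1 + V}$ ($k{\left(z,V \right)} = -2 + \frac{z + z}{V + 1} = -2 + \frac{2 z}{1 + V}$)
$A{\left(M,l \right)} = \frac{13}{9}$ ($A{\left(M,l \right)} = - \frac{13}{-9} = \left(-13\right) \left(- \frac{1}{9}\right) = \frac{13}{9}$)
$- 14 \left(-222 + A{\left(k{\left(-2,-3 \right)},14 \right)}\right) = - 14 \left(-222 + \frac{13}{9}\right) = \left(-14\right) \left(- \frac{1985}{9}\right) = \frac{27790}{9}$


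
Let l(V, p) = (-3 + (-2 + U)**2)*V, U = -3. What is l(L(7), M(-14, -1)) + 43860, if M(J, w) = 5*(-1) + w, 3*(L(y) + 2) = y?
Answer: 131602/3 ≈ 43867.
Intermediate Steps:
L(y) = -2 + y/3
M(J, w) = -5 + w
l(V, p) = 22*V (l(V, p) = (-3 + (-2 - 3)**2)*V = (-3 + (-5)**2)*V = (-3 + 25)*V = 22*V)
l(L(7), M(-14, -1)) + 43860 = 22*(-2 + (1/3)*7) + 43860 = 22*(-2 + 7/3) + 43860 = 22*(1/3) + 43860 = 22/3 + 43860 = 131602/3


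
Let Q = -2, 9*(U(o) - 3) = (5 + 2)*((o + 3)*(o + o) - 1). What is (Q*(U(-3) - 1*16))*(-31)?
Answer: -7688/9 ≈ -854.22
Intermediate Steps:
U(o) = 20/9 + 14*o*(3 + o)/9 (U(o) = 3 + ((5 + 2)*((o + 3)*(o + o) - 1))/9 = 3 + (7*((3 + o)*(2*o) - 1))/9 = 3 + (7*(2*o*(3 + o) - 1))/9 = 3 + (7*(-1 + 2*o*(3 + o)))/9 = 3 + (-7 + 14*o*(3 + o))/9 = 3 + (-7/9 + 14*o*(3 + o)/9) = 20/9 + 14*o*(3 + o)/9)
(Q*(U(-3) - 1*16))*(-31) = -2*((20/9 + (14/3)*(-3) + (14/9)*(-3)²) - 1*16)*(-31) = -2*((20/9 - 14 + (14/9)*9) - 16)*(-31) = -2*((20/9 - 14 + 14) - 16)*(-31) = -2*(20/9 - 16)*(-31) = -2*(-124/9)*(-31) = (248/9)*(-31) = -7688/9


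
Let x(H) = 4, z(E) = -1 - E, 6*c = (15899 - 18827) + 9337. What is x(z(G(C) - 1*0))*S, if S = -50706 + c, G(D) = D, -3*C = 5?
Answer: -595654/3 ≈ -1.9855e+5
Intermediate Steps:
C = -5/3 (C = -1/3*5 = -5/3 ≈ -1.6667)
c = 6409/6 (c = ((15899 - 18827) + 9337)/6 = (-2928 + 9337)/6 = (1/6)*6409 = 6409/6 ≈ 1068.2)
S = -297827/6 (S = -50706 + 6409/6 = -297827/6 ≈ -49638.)
x(z(G(C) - 1*0))*S = 4*(-297827/6) = -595654/3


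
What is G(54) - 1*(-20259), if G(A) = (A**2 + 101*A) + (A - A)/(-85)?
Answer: 28629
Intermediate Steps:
G(A) = A**2 + 101*A (G(A) = (A**2 + 101*A) + 0*(-1/85) = (A**2 + 101*A) + 0 = A**2 + 101*A)
G(54) - 1*(-20259) = 54*(101 + 54) - 1*(-20259) = 54*155 + 20259 = 8370 + 20259 = 28629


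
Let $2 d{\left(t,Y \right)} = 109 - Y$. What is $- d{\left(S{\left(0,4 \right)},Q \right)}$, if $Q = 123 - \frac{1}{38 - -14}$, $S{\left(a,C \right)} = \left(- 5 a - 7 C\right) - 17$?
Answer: $\frac{727}{104} \approx 6.9904$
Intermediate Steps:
$S{\left(a,C \right)} = -17 - 7 C - 5 a$ ($S{\left(a,C \right)} = \left(- 7 C - 5 a\right) - 17 = -17 - 7 C - 5 a$)
$Q = \frac{6395}{52}$ ($Q = 123 - \frac{1}{38 + 14} = 123 - \frac{1}{52} = \frac{6395}{52} \approx 122.98$)
$d{\left(t,Y \right)} = \frac{109}{2} - \frac{Y}{2}$ ($d{\left(t,Y \right)} = \frac{109 - Y}{2} = \frac{109}{2} - \frac{Y}{2}$)
$- d{\left(S{\left(0,4 \right)},Q \right)} = - (\frac{109}{2} - \frac{6395}{104}) = \left(-1\right) \left(- \frac{727}{104}\right) = \frac{727}{104}$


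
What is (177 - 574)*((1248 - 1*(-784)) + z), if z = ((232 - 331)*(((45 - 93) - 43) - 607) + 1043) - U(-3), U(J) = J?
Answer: -28655460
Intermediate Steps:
z = 70148 (z = ((232 - 331)*(((45 - 93) - 43) - 607) + 1043) - 1*(-3) = (-99*((-48 - 43) - 607) + 1043) + 3 = (-99*(-91 - 607) + 1043) + 3 = (-99*(-698) + 1043) + 3 = (69102 + 1043) + 3 = 70145 + 3 = 70148)
(177 - 574)*((1248 - 1*(-784)) + z) = (177 - 574)*((1248 - 1*(-784)) + 70148) = -397*((1248 + 784) + 70148) = -397*(2032 + 70148) = -397*72180 = -28655460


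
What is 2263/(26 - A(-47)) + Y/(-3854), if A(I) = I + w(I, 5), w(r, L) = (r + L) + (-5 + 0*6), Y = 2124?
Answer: 4233361/231240 ≈ 18.307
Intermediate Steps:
w(r, L) = -5 + L + r (w(r, L) = (L + r) + (-5 + 0) = (L + r) - 5 = -5 + L + r)
A(I) = 2*I (A(I) = I + (-5 + 5 + I) = I + I = 2*I)
2263/(26 - A(-47)) + Y/(-3854) = 2263/(26 - 2*(-47)) + 2124/(-3854) = 2263/(26 - 1*(-94)) + 2124*(-1/3854) = 2263/(26 + 94) - 1062/1927 = 2263/120 - 1062/1927 = 4233361/231240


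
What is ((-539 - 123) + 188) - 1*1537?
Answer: -2011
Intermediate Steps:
((-539 - 123) + 188) - 1*1537 = (-662 + 188) - 1537 = -474 - 1537 = -2011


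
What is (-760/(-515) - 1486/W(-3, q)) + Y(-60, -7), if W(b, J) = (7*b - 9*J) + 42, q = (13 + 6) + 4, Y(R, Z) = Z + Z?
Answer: -43441/9579 ≈ -4.5350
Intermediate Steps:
Y(R, Z) = 2*Z
q = 23 (q = 19 + 4 = 23)
W(b, J) = 42 - 9*J + 7*b (W(b, J) = (-9*J + 7*b) + 42 = 42 - 9*J + 7*b)
(-760/(-515) - 1486/W(-3, q)) + Y(-60, -7) = (-760/(-515) - 1486/(42 - 9*23 + 7*(-3))) + 2*(-7) = (-760*(-1/515) - 1486/(42 - 207 - 21)) - 14 = (152/103 - 1486/(-186)) - 14 = (152/103 - 1486*(-1/186)) - 14 = (152/103 + 743/93) - 14 = 90665/9579 - 14 = -43441/9579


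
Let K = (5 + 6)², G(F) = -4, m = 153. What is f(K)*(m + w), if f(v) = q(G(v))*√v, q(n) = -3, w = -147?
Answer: -198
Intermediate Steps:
K = 121 (K = 11² = 121)
f(v) = -3*√v
f(K)*(m + w) = (-3*√121)*(153 - 147) = -3*11*6 = -33*6 = -198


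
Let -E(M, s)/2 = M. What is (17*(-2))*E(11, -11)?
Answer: 748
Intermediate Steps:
E(M, s) = -2*M
(17*(-2))*E(11, -11) = (17*(-2))*(-2*11) = -34*(-22) = 748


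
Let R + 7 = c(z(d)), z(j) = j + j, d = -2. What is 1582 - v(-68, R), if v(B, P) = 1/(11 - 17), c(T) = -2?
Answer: 9493/6 ≈ 1582.2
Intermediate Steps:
z(j) = 2*j
R = -9 (R = -7 - 2 = -9)
v(B, P) = -⅙ (v(B, P) = 1/(-6) = -⅙)
1582 - v(-68, R) = 1582 - 1*(-⅙) = 1582 + ⅙ = 9493/6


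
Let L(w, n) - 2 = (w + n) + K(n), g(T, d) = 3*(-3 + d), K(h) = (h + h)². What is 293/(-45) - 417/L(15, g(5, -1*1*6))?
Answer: -870223/130770 ≈ -6.6546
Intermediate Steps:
K(h) = 4*h² (K(h) = (2*h)² = 4*h²)
g(T, d) = -9 + 3*d
L(w, n) = 2 + n + w + 4*n² (L(w, n) = 2 + ((w + n) + 4*n²) = 2 + ((n + w) + 4*n²) = 2 + (n + w + 4*n²) = 2 + n + w + 4*n²)
293/(-45) - 417/L(15, g(5, -1*1*6)) = 293/(-45) - 417/(2 + (-9 + 3*(-1*1*6)) + 15 + 4*(-9 + 3*(-1*1*6))²) = 293*(-1/45) - 417/(2 + (-9 + 3*(-1*6)) + 15 + 4*(-9 + 3*(-1*6))²) = -293/45 - 417/(2 + (-9 + 3*(-6)) + 15 + 4*(-9 + 3*(-6))²) = -293/45 - 417/(2 + (-9 - 18) + 15 + 4*(-9 - 18)²) = -293/45 - 417/(2 - 27 + 15 + 4*(-27)²) = -293/45 - 417/(2 - 27 + 15 + 4*729) = -293/45 - 417/(2 - 27 + 15 + 2916) = -293/45 - 417/2906 = -870223/130770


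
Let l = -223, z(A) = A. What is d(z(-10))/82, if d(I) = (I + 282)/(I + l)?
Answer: -136/9553 ≈ -0.014236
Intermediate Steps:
d(I) = (282 + I)/(-223 + I) (d(I) = (I + 282)/(I - 223) = (282 + I)/(-223 + I))
d(z(-10))/82 = ((282 - 10)/(-223 - 10))/82 = (272/(-233))/82 = (-1/233*272)/82 = (1/82)*(-272/233) = -136/9553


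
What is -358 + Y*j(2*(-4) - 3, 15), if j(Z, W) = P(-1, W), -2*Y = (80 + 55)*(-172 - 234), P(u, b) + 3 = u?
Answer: -109978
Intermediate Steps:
P(u, b) = -3 + u
Y = 27405 (Y = -(80 + 55)*(-172 - 234)/2 = -135*(-406)/2 = -1/2*(-54810) = 27405)
j(Z, W) = -4 (j(Z, W) = -3 - 1 = -4)
-358 + Y*j(2*(-4) - 3, 15) = -358 + 27405*(-4) = -358 - 109620 = -109978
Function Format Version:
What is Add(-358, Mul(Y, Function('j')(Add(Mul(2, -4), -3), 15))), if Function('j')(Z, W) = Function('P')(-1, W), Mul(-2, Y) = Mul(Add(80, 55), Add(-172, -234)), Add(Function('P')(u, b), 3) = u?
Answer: -109978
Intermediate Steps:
Function('P')(u, b) = Add(-3, u)
Y = 27405 (Y = Mul(Rational(-1, 2), Mul(Add(80, 55), Add(-172, -234))) = Mul(Rational(-1, 2), Mul(135, -406)) = Mul(Rational(-1, 2), -54810) = 27405)
Function('j')(Z, W) = -4 (Function('j')(Z, W) = Add(-3, -1) = -4)
Add(-358, Mul(Y, Function('j')(Add(Mul(2, -4), -3), 15))) = Add(-358, Mul(27405, -4)) = Add(-358, -109620) = -109978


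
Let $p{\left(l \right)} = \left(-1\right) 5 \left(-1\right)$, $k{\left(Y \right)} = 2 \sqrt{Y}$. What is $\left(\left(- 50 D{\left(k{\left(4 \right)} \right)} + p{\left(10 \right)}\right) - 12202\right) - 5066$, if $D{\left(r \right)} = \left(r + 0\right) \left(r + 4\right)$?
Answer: $-18863$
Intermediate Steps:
$D{\left(r \right)} = r \left(4 + r\right)$
$p{\left(l \right)} = 5$ ($p{\left(l \right)} = \left(-5\right) \left(-1\right) = 5$)
$\left(\left(- 50 D{\left(k{\left(4 \right)} \right)} + p{\left(10 \right)}\right) - 12202\right) - 5066 = \left(\left(- 50 \cdot 2 \sqrt{4} \left(4 + 2 \sqrt{4}\right) + 5\right) - 12202\right) - 5066 = \left(\left(- 50 \cdot 2 \cdot 2 \left(4 + 2 \cdot 2\right) + 5\right) - 12202\right) - 5066 = \left(\left(- 50 \cdot 4 \left(4 + 4\right) + 5\right) - 12202\right) - 5066 = \left(\left(- 50 \cdot 4 \cdot 8 + 5\right) - 12202\right) - 5066 = \left(\left(\left(-50\right) 32 + 5\right) - 12202\right) - 5066 = \left(\left(-1600 + 5\right) - 12202\right) - 5066 = \left(-1595 - 12202\right) - 5066 = -13797 - 5066 = -18863$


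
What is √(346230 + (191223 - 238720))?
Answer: √298733 ≈ 546.56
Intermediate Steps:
√(346230 + (191223 - 238720)) = √(346230 - 47497) = √298733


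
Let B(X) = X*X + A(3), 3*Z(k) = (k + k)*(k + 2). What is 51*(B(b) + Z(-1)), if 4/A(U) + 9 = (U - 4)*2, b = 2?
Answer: 1666/11 ≈ 151.45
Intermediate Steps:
Z(k) = 2*k*(2 + k)/3 (Z(k) = ((k + k)*(k + 2))/3 = ((2*k)*(2 + k))/3 = (2*k*(2 + k))/3 = 2*k*(2 + k)/3)
A(U) = 4/(-17 + 2*U) (A(U) = 4/(-9 + (U - 4)*2) = 4/(-9 + (-4 + U)*2) = 4/(-9 + (-8 + 2*U)) = 4/(-17 + 2*U))
B(X) = -4/11 + X**2 (B(X) = X*X + 4/(-17 + 2*3) = X**2 + 4/(-17 + 6) = X**2 + 4/(-11) = X**2 + 4*(-1/11) = X**2 - 4/11 = -4/11 + X**2)
51*(B(b) + Z(-1)) = 51*((-4/11 + 2**2) + (2/3)*(-1)*(2 - 1)) = 51*((-4/11 + 4) + (2/3)*(-1)*1) = 51*(40/11 - 2/3) = 51*(98/33) = 1666/11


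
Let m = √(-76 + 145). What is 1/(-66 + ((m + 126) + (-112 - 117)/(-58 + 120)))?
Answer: 216442/11921845 - 3844*√69/11921845 ≈ 0.015477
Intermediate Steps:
m = √69 ≈ 8.3066
1/(-66 + ((m + 126) + (-112 - 117)/(-58 + 120))) = 1/(-66 + ((√69 + 126) + (-112 - 117)/(-58 + 120))) = 1/(-66 + ((126 + √69) - 229/62)) = 1/(-66 + (7583/62 + √69)) = 1/(3491/62 + √69)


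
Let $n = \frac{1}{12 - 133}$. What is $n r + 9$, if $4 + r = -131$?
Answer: $\frac{1224}{121} \approx 10.116$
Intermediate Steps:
$r = -135$ ($r = -4 - 131 = -135$)
$n = - \frac{1}{121}$ ($n = \frac{1}{-121} = - \frac{1}{121} \approx -0.0082645$)
$n r + 9 = \left(- \frac{1}{121}\right) \left(-135\right) + 9 = \frac{135}{121} + 9 = \frac{1224}{121}$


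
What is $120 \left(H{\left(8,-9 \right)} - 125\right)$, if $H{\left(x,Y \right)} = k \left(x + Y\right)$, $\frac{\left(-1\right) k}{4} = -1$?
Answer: $-15480$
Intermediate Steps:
$k = 4$ ($k = \left(-4\right) \left(-1\right) = 4$)
$H{\left(x,Y \right)} = 4 Y + 4 x$ ($H{\left(x,Y \right)} = 4 \left(x + Y\right) = 4 \left(Y + x\right) = 4 Y + 4 x$)
$120 \left(H{\left(8,-9 \right)} - 125\right) = 120 \left(\left(4 \left(-9\right) + 4 \cdot 8\right) - 125\right) = 120 \left(\left(-36 + 32\right) - 125\right) = 120 \left(-4 - 125\right) = 120 \left(-129\right) = -15480$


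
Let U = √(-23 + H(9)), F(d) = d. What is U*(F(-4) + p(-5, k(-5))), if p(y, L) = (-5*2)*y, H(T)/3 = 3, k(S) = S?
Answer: 46*I*√14 ≈ 172.12*I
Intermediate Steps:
H(T) = 9 (H(T) = 3*3 = 9)
p(y, L) = -10*y
U = I*√14 (U = √(-23 + 9) = √(-14) = I*√14 ≈ 3.7417*I)
U*(F(-4) + p(-5, k(-5))) = (I*√14)*(-4 - 10*(-5)) = (I*√14)*(-4 + 50) = (I*√14)*46 = 46*I*√14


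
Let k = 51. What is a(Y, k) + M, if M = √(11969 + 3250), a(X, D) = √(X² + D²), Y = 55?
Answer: √5626 + 3*√1691 ≈ 198.37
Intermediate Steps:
a(X, D) = √(D² + X²)
M = 3*√1691 (M = √15219 = 3*√1691 ≈ 123.37)
a(Y, k) + M = √(51² + 55²) + 3*√1691 = √(2601 + 3025) + 3*√1691 = √5626 + 3*√1691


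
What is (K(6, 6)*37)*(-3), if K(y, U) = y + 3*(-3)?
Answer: 333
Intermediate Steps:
K(y, U) = -9 + y (K(y, U) = y - 9 = -9 + y)
(K(6, 6)*37)*(-3) = ((-9 + 6)*37)*(-3) = -3*37*(-3) = -111*(-3) = 333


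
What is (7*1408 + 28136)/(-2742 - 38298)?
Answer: -1583/1710 ≈ -0.92573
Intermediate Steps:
(7*1408 + 28136)/(-2742 - 38298) = (9856 + 28136)/(-41040) = 37992*(-1/41040) = -1583/1710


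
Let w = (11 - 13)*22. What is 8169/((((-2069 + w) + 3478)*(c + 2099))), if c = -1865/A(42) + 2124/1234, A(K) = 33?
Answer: 7920429/2705435200 ≈ 0.0029276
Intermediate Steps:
w = -44 (w = -2*22 = -44)
c = -1115659/20361 (c = -1865/33 + 2124/1234 = -1865*1/33 + 2124*(1/1234) = -1865/33 + 1062/617 = -1115659/20361 ≈ -54.794)
8169/((((-2069 + w) + 3478)*(c + 2099))) = 8169/((((-2069 - 44) + 3478)*(-1115659/20361 + 2099))) = 8169/(((-2113 + 3478)*(41622080/20361))) = 8169/((1365*(41622080/20361))) = 8169/(18938046400/6787) = 8169*(6787/18938046400) = 7920429/2705435200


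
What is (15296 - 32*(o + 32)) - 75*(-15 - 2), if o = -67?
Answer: 17691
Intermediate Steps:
(15296 - 32*(o + 32)) - 75*(-15 - 2) = (15296 - 32*(-67 + 32)) - 75*(-15 - 2) = (15296 - 32*(-35)) - 75*(-17) = (15296 + 1120) + 1275 = 16416 + 1275 = 17691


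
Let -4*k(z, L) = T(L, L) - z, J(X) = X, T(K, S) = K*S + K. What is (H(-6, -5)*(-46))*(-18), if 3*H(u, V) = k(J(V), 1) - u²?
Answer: -10419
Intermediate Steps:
T(K, S) = K + K*S
k(z, L) = z/4 - L*(1 + L)/4 (k(z, L) = -(L*(1 + L) - z)/4 = -(-z + L*(1 + L))/4 = z/4 - L*(1 + L)/4)
H(u, V) = -⅙ - u²/3 + V/12 (H(u, V) = ((V/4 - ¼*1*(1 + 1)) - u²)/3 = ((V/4 - ¼*1*2) - u²)/3 = ((V/4 - ½) - u²)/3 = ((-½ + V/4) - u²)/3 = (-½ - u² + V/4)/3 = -⅙ - u²/3 + V/12)
(H(-6, -5)*(-46))*(-18) = ((-⅙ - ⅓*(-6)² + (1/12)*(-5))*(-46))*(-18) = ((-⅙ - ⅓*36 - 5/12)*(-46))*(-18) = ((-⅙ - 12 - 5/12)*(-46))*(-18) = -151/12*(-46)*(-18) = (3473/6)*(-18) = -10419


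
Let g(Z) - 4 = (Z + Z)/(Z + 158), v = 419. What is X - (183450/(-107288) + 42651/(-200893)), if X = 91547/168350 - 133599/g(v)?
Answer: -34925314141705701349/1425488533769300 ≈ -24501.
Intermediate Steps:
g(Z) = 4 + 2*Z/(158 + Z) (g(Z) = 4 + (Z + Z)/(Z + 158) = 4 + (2*Z)/(158 + Z) = 4 + 2*Z/(158 + Z))
X = -249562403369/10185175 (X = 91547/168350 - 133599*(158 + 419)/(2*(316 + 3*419)) = 91547*(1/168350) - 133599*577/(2*(316 + 1257)) = 91547/168350 - 133599/(2*(1/577)*1573) = 91547/168350 - 133599/3146/577 = 91547/168350 - 133599*577/3146 = 91547/168350 - 77086623/3146 = -249562403369/10185175 ≈ -24503.)
X - (183450/(-107288) + 42651/(-200893)) = -249562403369/10185175 - (183450/(-107288) + 42651/(-200893)) = -249562403369/10185175 - (183450*(-1/107288) + 42651*(-1/200893)) = -249562403369/10185175 - (-91725/53644 - 6093/28699) = -249562403369/10185175 - 1*(-2959268667/1539529156) = -249562403369/10185175 + 2959268667/1539529156 = -34925314141705701349/1425488533769300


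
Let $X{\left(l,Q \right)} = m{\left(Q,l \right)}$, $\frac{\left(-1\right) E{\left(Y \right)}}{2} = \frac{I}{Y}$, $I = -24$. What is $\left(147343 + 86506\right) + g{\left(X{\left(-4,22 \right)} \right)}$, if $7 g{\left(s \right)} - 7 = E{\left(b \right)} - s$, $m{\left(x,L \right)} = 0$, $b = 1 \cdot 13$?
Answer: $\frac{21280398}{91} \approx 2.3385 \cdot 10^{5}$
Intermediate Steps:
$b = 13$
$E{\left(Y \right)} = \frac{48}{Y}$ ($E{\left(Y \right)} = - 2 \left(- \frac{24}{Y}\right) = \frac{48}{Y}$)
$X{\left(l,Q \right)} = 0$
$g{\left(s \right)} = \frac{139}{91} - \frac{s}{7}$ ($g{\left(s \right)} = 1 + \frac{\frac{48}{13} - s}{7} = 1 - \left(- \frac{48}{91} + \frac{s}{7}\right) = \frac{139}{91} - \frac{s}{7}$)
$\left(147343 + 86506\right) + g{\left(X{\left(-4,22 \right)} \right)} = \left(147343 + 86506\right) + \left(\frac{139}{91} - 0\right) = 233849 + \left(\frac{139}{91} + 0\right) = 233849 + \frac{139}{91} = \frac{21280398}{91}$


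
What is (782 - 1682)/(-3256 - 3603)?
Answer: 900/6859 ≈ 0.13121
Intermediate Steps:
(782 - 1682)/(-3256 - 3603) = -900/(-6859) = -900*(-1/6859) = 900/6859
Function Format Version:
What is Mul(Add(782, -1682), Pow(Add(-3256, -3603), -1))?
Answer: Rational(900, 6859) ≈ 0.13121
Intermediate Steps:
Mul(Add(782, -1682), Pow(Add(-3256, -3603), -1)) = Mul(-900, Pow(-6859, -1)) = Mul(-900, Rational(-1, 6859)) = Rational(900, 6859)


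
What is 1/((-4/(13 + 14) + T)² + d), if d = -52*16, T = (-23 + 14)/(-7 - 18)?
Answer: -455625/379059551 ≈ -0.0012020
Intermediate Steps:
T = 9/25 (T = -9/(-25) = -9*(-1/25) = 9/25 ≈ 0.36000)
d = -832
1/((-4/(13 + 14) + T)² + d) = 1/((-4/(13 + 14) + 9/25)² - 832) = 1/((-4/27 + 9/25)² - 832) = 1/((143/675)² - 832) = 1/(20449/455625 - 832) = 1/(-379059551/455625) = -455625/379059551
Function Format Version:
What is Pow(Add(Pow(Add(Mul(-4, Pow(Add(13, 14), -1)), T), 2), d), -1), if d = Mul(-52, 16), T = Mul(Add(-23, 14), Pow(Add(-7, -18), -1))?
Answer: Rational(-455625, 379059551) ≈ -0.0012020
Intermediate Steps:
T = Rational(9, 25) (T = Mul(-9, Pow(-25, -1)) = Mul(-9, Rational(-1, 25)) = Rational(9, 25) ≈ 0.36000)
d = -832
Pow(Add(Pow(Add(Mul(-4, Pow(Add(13, 14), -1)), T), 2), d), -1) = Pow(Add(Pow(Add(Mul(-4, Pow(Add(13, 14), -1)), Rational(9, 25)), 2), -832), -1) = Pow(Add(Pow(Add(Mul(-4, Pow(27, -1)), Rational(9, 25)), 2), -832), -1) = Pow(Add(Pow(Add(Mul(-4, Rational(1, 27)), Rational(9, 25)), 2), -832), -1) = Pow(Add(Pow(Add(Rational(-4, 27), Rational(9, 25)), 2), -832), -1) = Pow(Add(Pow(Rational(143, 675), 2), -832), -1) = Pow(Add(Rational(20449, 455625), -832), -1) = Pow(Rational(-379059551, 455625), -1) = Rational(-455625, 379059551)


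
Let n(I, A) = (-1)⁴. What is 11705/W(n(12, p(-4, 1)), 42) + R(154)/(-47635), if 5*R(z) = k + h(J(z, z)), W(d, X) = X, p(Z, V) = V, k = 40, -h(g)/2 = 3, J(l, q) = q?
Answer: 398262421/1429050 ≈ 278.69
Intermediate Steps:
h(g) = -6 (h(g) = -2*3 = -6)
n(I, A) = 1
R(z) = 34/5 (R(z) = (40 - 6)/5 = (⅕)*34 = 34/5)
11705/W(n(12, p(-4, 1)), 42) + R(154)/(-47635) = 11705/42 + (34/5)/(-47635) = 11705*(1/42) + (34/5)*(-1/47635) = 11705/42 - 34/238175 = 398262421/1429050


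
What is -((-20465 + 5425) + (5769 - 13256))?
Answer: 22527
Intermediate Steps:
-((-20465 + 5425) + (5769 - 13256)) = -(-15040 - 7487) = -1*(-22527) = 22527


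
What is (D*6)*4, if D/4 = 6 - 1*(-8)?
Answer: 1344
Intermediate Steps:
D = 56 (D = 4*(6 - 1*(-8)) = 4*(6 + 8) = 4*14 = 56)
(D*6)*4 = (56*6)*4 = 336*4 = 1344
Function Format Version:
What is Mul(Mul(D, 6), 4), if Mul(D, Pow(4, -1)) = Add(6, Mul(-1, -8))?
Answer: 1344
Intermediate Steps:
D = 56 (D = Mul(4, Add(6, Mul(-1, -8))) = Mul(4, Add(6, 8)) = Mul(4, 14) = 56)
Mul(Mul(D, 6), 4) = Mul(Mul(56, 6), 4) = Mul(336, 4) = 1344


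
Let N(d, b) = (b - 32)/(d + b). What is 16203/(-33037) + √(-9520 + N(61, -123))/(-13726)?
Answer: -16203/33037 - 9*I*√470/27452 ≈ -0.49045 - 0.0071075*I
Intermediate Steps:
N(d, b) = (-32 + b)/(b + d)
16203/(-33037) + √(-9520 + N(61, -123))/(-13726) = 16203/(-33037) + √(-9520 + (-32 - 123)/(-123 + 61))/(-13726) = 16203*(-1/33037) + √(-9520 - 155/(-62))*(-1/13726) = -16203/33037 + √(-9520 - 1/62*(-155))*(-1/13726) = -16203/33037 + √(-9520 + 5/2)*(-1/13726) = -16203/33037 + √(-19035/2)*(-1/13726) = -16203/33037 + (9*I*√470/2)*(-1/13726) = -16203/33037 - 9*I*√470/27452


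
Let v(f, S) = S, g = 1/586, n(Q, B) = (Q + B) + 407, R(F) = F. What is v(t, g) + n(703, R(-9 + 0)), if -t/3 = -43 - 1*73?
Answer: 645187/586 ≈ 1101.0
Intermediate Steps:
n(Q, B) = 407 + B + Q (n(Q, B) = (B + Q) + 407 = 407 + B + Q)
t = 348 (t = -3*(-43 - 1*73) = -3*(-43 - 73) = -3*(-116) = 348)
g = 1/586 ≈ 0.0017065
v(t, g) + n(703, R(-9 + 0)) = 1/586 + (407 + (-9 + 0) + 703) = 1/586 + (407 - 9 + 703) = 1/586 + 1101 = 645187/586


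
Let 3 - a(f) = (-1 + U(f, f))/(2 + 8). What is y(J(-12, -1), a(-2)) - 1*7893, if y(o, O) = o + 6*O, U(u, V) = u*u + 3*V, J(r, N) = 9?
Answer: -39321/5 ≈ -7864.2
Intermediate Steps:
U(u, V) = u² + 3*V
a(f) = 31/10 - 3*f/10 - f²/10 (a(f) = 3 - (-1 + (f² + 3*f))/(2 + 8) = 3 - (-1 + f² + 3*f)/10 = 3 - (-⅒ + f²/10 + 3*f/10) = 3 + (⅒ - 3*f/10 - f²/10) = 31/10 - 3*f/10 - f²/10)
y(J(-12, -1), a(-2)) - 1*7893 = (9 + 6*(31/10 - 3/10*(-2) - ⅒*(-2)²)) - 1*7893 = (9 + 6*(31/10 + ⅗ - ⅒*4)) - 7893 = (9 + 6*(31/10 + ⅗ - ⅖)) - 7893 = (9 + 6*(33/10)) - 7893 = (9 + 99/5) - 7893 = 144/5 - 7893 = -39321/5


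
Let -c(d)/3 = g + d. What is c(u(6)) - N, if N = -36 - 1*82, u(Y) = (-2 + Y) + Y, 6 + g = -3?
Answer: 115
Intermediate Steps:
g = -9 (g = -6 - 3 = -9)
u(Y) = -2 + 2*Y
N = -118 (N = -36 - 82 = -118)
c(d) = 27 - 3*d (c(d) = -3*(-9 + d) = 27 - 3*d)
c(u(6)) - N = (27 - 3*(-2 + 2*6)) - 1*(-118) = (27 - 3*(-2 + 12)) + 118 = (27 - 3*10) + 118 = (27 - 30) + 118 = -3 + 118 = 115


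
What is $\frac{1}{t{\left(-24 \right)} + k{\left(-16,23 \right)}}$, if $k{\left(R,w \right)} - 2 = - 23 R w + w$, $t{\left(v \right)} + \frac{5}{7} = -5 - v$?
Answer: $\frac{7}{59551} \approx 0.00011755$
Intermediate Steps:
$t{\left(v \right)} = - \frac{40}{7} - v$ ($t{\left(v \right)} = - \frac{5}{7} - \left(5 + v\right) = - \frac{40}{7} - v$)
$k{\left(R,w \right)} = 2 + w - 23 R w$ ($k{\left(R,w \right)} = 2 + \left(- 23 R w + w\right) = 2 - \left(- w + 23 R w\right) = 2 + w - 23 R w$)
$\frac{1}{t{\left(-24 \right)} + k{\left(-16,23 \right)}} = \frac{1}{\left(- \frac{40}{7} - -24\right) + \left(2 + 23 - \left(-368\right) 23\right)} = \frac{1}{\left(- \frac{40}{7} + 24\right) + \left(2 + 23 + 8464\right)} = \frac{1}{\frac{128}{7} + 8489} = \frac{1}{\frac{59551}{7}} = \frac{7}{59551}$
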